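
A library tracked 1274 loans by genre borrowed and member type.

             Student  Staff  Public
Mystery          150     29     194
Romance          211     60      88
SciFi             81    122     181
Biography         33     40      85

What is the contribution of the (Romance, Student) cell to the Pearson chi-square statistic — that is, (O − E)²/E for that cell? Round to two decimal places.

44.47

Row total (Romance) = 359; column total (Student) = 475; N = 1274.
Expected count E = 359 × 475 / 1274 = 133.850.
Contribution = (O − E)²/E = (211 − 133.850)² / 133.850 = 44.47.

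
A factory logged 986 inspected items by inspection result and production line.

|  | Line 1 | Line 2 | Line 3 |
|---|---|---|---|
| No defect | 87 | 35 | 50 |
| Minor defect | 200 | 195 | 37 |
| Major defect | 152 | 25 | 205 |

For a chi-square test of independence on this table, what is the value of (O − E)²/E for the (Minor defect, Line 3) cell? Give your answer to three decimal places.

Row total (Minor defect) = 432; column total (Line 3) = 292; N = 986.
Expected count E = 432 × 292 / 986 = 127.9351.
Contribution = (O − E)²/E = (37 − 127.9351)² / 127.9351 = 64.636.

64.636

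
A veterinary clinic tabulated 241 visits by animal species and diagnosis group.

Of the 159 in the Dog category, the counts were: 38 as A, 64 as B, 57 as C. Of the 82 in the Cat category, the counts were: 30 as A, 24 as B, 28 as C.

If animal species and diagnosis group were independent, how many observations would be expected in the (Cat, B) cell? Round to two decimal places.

Row total (Cat) = 82; column total (B) = 88; grand total N = 241.
Expected count = (row total × column total) / N = 82 × 88 / 241 = 29.94.

29.94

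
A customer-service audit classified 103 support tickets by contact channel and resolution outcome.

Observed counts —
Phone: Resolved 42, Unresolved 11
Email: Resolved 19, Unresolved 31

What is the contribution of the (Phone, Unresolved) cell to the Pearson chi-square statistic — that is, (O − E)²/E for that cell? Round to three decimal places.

Row total (Phone) = 53; column total (Unresolved) = 42; N = 103.
Expected count E = 53 × 42 / 103 = 21.61165.
Contribution = (O − E)²/E = (11 − 21.61165)² / 21.61165 = 5.210.

5.210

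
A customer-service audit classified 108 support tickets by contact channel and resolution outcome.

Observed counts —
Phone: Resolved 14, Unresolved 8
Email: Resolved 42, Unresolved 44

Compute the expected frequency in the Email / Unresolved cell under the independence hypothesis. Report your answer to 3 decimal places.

41.407

Row total (Email) = 86; column total (Unresolved) = 52; grand total N = 108.
Expected count = (row total × column total) / N = 86 × 52 / 108 = 41.407.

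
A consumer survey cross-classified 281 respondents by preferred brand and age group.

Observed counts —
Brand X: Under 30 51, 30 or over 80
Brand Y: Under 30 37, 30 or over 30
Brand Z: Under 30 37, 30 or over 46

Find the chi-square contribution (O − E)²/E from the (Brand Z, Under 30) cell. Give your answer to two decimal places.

Row total (Brand Z) = 83; column total (Under 30) = 125; N = 281.
Expected count E = 83 × 125 / 281 = 36.922.
Contribution = (O − E)²/E = (37 − 36.922)² / 36.922 = 0.00.

0.00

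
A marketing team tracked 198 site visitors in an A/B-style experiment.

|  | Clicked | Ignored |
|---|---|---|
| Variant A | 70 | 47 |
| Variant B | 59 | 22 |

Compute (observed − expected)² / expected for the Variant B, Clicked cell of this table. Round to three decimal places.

0.735

Row total (Variant B) = 81; column total (Clicked) = 129; N = 198.
Expected count E = 81 × 129 / 198 = 52.7727.
Contribution = (O − E)²/E = (59 − 52.7727)² / 52.7727 = 0.735.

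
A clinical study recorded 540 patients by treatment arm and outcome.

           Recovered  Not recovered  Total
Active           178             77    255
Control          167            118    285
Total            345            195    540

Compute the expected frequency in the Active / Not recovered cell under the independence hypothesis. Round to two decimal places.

Row total (Active) = 255; column total (Not recovered) = 195; grand total N = 540.
Expected count = (row total × column total) / N = 255 × 195 / 540 = 92.08.

92.08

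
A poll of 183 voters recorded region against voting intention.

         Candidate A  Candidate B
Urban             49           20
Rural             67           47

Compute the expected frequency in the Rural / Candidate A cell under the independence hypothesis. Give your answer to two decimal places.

Row total (Rural) = 114; column total (Candidate A) = 116; grand total N = 183.
Expected count = (row total × column total) / N = 114 × 116 / 183 = 72.26.

72.26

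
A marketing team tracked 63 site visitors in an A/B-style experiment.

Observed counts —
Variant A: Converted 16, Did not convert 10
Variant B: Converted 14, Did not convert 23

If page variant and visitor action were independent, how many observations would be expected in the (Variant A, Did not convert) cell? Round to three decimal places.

Row total (Variant A) = 26; column total (Did not convert) = 33; grand total N = 63.
Expected count = (row total × column total) / N = 26 × 33 / 63 = 13.619.

13.619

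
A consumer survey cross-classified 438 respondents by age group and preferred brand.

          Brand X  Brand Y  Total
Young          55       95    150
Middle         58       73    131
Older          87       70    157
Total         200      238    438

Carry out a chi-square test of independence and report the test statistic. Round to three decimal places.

11.011

Grand total N = 438.
Expected counts (row total × column total / N):
  Young, Brand X: 150×200/438 = 68.4932
  Young, Brand Y: 150×238/438 = 81.5068
  Middle, Brand X: 131×200/438 = 59.8174
  Middle, Brand Y: 131×238/438 = 71.1826
  Older, Brand X: 157×200/438 = 71.6895
  Older, Brand Y: 157×238/438 = 85.3105
Contributions (O − E)²/E:
  (55 − 68.4932)²/68.4932 = 2.6582
  (95 − 81.5068)²/81.5068 = 2.2338
  (58 − 59.8174)²/59.8174 = 0.0552
  (73 − 71.1826)²/71.1826 = 0.0464
  (87 − 71.6895)²/71.6895 = 3.2698
  (70 − 85.3105)²/85.3105 = 2.7477
χ² = 2.6582 + 2.2338 + 0.0552 + 0.0464 + 3.2698 + 2.7477 = 11.011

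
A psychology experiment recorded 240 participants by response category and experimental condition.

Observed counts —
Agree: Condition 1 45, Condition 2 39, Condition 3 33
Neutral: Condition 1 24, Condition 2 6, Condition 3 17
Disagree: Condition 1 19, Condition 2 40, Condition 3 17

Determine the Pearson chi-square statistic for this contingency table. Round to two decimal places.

Row totals: 117, 47, 76. Column totals: 88, 85, 67. Grand total N = 240.
Expected counts (row total × column total / N):
  Agree, Condition 1: 117×88/240 = 42.900
  Agree, Condition 2: 117×85/240 = 41.438
  Agree, Condition 3: 117×67/240 = 32.663
  Neutral, Condition 1: 47×88/240 = 17.233
  Neutral, Condition 2: 47×85/240 = 16.646
  Neutral, Condition 3: 47×67/240 = 13.121
  Disagree, Condition 1: 76×88/240 = 27.867
  Disagree, Condition 2: 76×85/240 = 26.917
  Disagree, Condition 3: 76×67/240 = 21.217
Contributions (O − E)²/E:
  (45 − 42.900)²/42.900 = 0.1028
  (39 − 41.438)²/41.438 = 0.1434
  (33 − 32.663)²/32.663 = 0.0035
  (24 − 17.233)²/17.233 = 2.6572
  (6 − 16.646)²/16.646 = 6.8087
  (17 − 13.121)²/13.121 = 1.1468
  (19 − 27.867)²/27.867 = 2.8214
  (40 − 26.917)²/26.917 = 6.3590
  (17 − 21.217)²/21.217 = 0.8382
χ² = 0.1028 + 0.1434 + 0.0035 + 2.6572 + 6.8087 + 1.1468 + 2.8214 + 6.3590 + 0.8382 = 20.88

20.88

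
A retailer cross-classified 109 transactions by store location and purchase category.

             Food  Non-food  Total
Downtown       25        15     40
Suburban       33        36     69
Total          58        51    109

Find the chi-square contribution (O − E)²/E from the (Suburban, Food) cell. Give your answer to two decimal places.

Row total (Suburban) = 69; column total (Food) = 58; N = 109.
Expected count E = 69 × 58 / 109 = 36.716.
Contribution = (O − E)²/E = (33 − 36.716)² / 36.716 = 0.38.

0.38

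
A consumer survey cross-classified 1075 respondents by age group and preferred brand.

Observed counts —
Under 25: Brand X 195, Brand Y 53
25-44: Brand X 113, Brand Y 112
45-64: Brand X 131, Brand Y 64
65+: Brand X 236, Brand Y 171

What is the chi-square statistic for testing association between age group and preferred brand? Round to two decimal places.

47.47

Row totals: 248, 225, 195, 407. Column totals: 675, 400. Grand total N = 1075.
Expected counts (row total × column total / N):
  Under 25, Brand X: 248×675/1075 = 155.721
  Under 25, Brand Y: 248×400/1075 = 92.279
  25-44, Brand X: 225×675/1075 = 141.279
  25-44, Brand Y: 225×400/1075 = 83.721
  45-64, Brand X: 195×675/1075 = 122.442
  45-64, Brand Y: 195×400/1075 = 72.558
  65+, Brand X: 407×675/1075 = 255.558
  65+, Brand Y: 407×400/1075 = 151.442
Contributions (O − E)²/E:
  (195 − 155.721)²/155.721 = 9.9077
  (53 − 92.279)²/92.279 = 16.7193
  (113 − 141.279)²/141.279 = 5.6604
  (112 − 83.721)²/83.721 = 9.5520
  (131 − 122.442)²/122.442 = 0.5982
  (64 − 72.558)²/72.558 = 1.0094
  (236 − 255.558)²/255.558 = 1.4968
  (171 − 151.442)²/151.442 = 2.5258
χ² = 9.9077 + 16.7193 + 5.6604 + 9.5520 + 0.5982 + 1.0094 + 1.4968 + 2.5258 = 47.47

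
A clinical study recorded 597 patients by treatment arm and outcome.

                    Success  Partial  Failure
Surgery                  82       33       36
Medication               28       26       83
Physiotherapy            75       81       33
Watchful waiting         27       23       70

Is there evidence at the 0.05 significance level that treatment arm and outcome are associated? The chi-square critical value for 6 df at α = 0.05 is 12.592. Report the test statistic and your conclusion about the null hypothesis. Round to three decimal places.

116.816; reject H₀

Row totals: 151, 137, 189, 120. Column totals: 212, 163, 222. Grand total N = 597.
Expected counts (row total × column total / N):
  Surgery, Success: 151×212/597 = 53.62144
  Surgery, Partial: 151×163/597 = 41.22781
  Surgery, Failure: 151×222/597 = 56.15075
  Medication, Success: 137×212/597 = 48.64992
  Medication, Partial: 137×163/597 = 37.40536
  Medication, Failure: 137×222/597 = 50.94472
  Physiotherapy, Success: 189×212/597 = 67.11558
  Physiotherapy, Partial: 189×163/597 = 51.60302
  Physiotherapy, Failure: 189×222/597 = 70.28141
  Watchful waiting, Success: 120×212/597 = 42.61307
  Watchful waiting, Partial: 120×163/597 = 32.76382
  Watchful waiting, Failure: 120×222/597 = 44.62312
Contributions (O − E)²/E:
  (82 − 53.62144)²/53.62144 = 15.0190
  (33 − 41.22781)²/41.22781 = 1.6420
  (36 − 56.15075)²/56.15075 = 7.2315
  (28 − 48.64992)²/48.64992 = 8.7651
  (26 − 37.40536)²/37.40536 = 3.4776
  (83 − 50.94472)²/50.94472 = 20.1697
  (75 − 67.11558)²/67.11558 = 0.9262
  (81 − 51.60302)²/51.60302 = 16.7467
  (33 − 70.28141)²/70.28141 = 19.7763
  (27 − 42.61307)²/42.61307 = 5.7205
  (23 − 32.76382)²/32.76382 = 2.9097
  (70 − 44.62312)²/44.62312 = 14.4317
χ² = 15.0190 + 1.6420 + 7.2315 + 8.7651 + 3.4776 + 20.1697 + 0.9262 + 16.7467 + 19.7763 + 5.7205 + 2.9097 + 14.4317 = 116.816
df = (4−1)(3−1) = 6. Since 116.816 > 12.592, reject the null hypothesis of independence at α = 0.05.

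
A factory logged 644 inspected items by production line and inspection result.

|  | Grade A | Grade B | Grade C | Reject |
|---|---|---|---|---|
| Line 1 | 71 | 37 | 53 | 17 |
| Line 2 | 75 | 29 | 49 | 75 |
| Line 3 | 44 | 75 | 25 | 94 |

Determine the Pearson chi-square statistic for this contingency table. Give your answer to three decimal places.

Row totals: 178, 228, 238. Column totals: 190, 141, 127, 186. Grand total N = 644.
Expected counts (row total × column total / N):
  Line 1, Grade A: 178×190/644 = 52.5155
  Line 1, Grade B: 178×141/644 = 38.9720
  Line 1, Grade C: 178×127/644 = 35.1025
  Line 1, Reject: 178×186/644 = 51.4099
  Line 2, Grade A: 228×190/644 = 67.2671
  Line 2, Grade B: 228×141/644 = 49.9193
  Line 2, Grade C: 228×127/644 = 44.9627
  Line 2, Reject: 228×186/644 = 65.8509
  Line 3, Grade A: 238×190/644 = 70.2174
  Line 3, Grade B: 238×141/644 = 52.1087
  Line 3, Grade C: 238×127/644 = 46.9348
  Line 3, Reject: 238×186/644 = 68.7391
Contributions (O − E)²/E:
  (71 − 52.5155)²/52.5155 = 6.5062
  (37 − 38.9720)²/38.9720 = 0.0998
  (53 − 35.1025)²/35.1025 = 9.1253
  (17 − 51.4099)²/51.4099 = 23.0314
  (75 − 67.2671)²/67.2671 = 0.8890
  (29 − 49.9193)²/49.9193 = 8.7665
  (49 − 44.9627)²/44.9627 = 0.3625
  (75 − 65.8509)²/65.8509 = 1.2711
  (44 − 70.2174)²/70.2174 = 9.7889
  (75 − 52.1087)²/52.1087 = 10.0561
  (25 − 46.9348)²/46.9348 = 10.2511
  (94 − 68.7391)²/68.7391 = 9.2831
χ² = 6.5062 + 0.0998 + 9.1253 + 23.0314 + 0.8890 + 8.7665 + 0.3625 + 1.2711 + 9.7889 + 10.0561 + 10.2511 + 9.2831 = 89.431

89.431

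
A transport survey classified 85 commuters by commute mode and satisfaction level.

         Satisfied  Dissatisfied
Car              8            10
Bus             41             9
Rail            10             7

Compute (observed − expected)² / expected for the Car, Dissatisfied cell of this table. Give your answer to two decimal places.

Row total (Car) = 18; column total (Dissatisfied) = 26; N = 85.
Expected count E = 18 × 26 / 85 = 5.506.
Contribution = (O − E)²/E = (10 − 5.506)² / 5.506 = 3.67.

3.67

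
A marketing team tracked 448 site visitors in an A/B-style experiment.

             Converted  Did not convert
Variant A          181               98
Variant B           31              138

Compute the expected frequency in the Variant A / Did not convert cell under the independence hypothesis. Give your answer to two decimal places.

146.97

Row total (Variant A) = 279; column total (Did not convert) = 236; grand total N = 448.
Expected count = (row total × column total) / N = 279 × 236 / 448 = 146.97.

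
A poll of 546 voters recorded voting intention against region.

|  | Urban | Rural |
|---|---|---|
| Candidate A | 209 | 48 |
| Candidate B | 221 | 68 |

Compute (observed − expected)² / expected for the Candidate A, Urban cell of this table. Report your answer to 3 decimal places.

0.215

Row total (Candidate A) = 257; column total (Urban) = 430; N = 546.
Expected count E = 257 × 430 / 546 = 202.3993.
Contribution = (O − E)²/E = (209 − 202.3993)² / 202.3993 = 0.215.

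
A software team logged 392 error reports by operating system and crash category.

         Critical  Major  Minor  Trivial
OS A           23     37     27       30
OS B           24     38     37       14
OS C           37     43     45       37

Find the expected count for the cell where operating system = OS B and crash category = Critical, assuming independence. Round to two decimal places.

24.21

Row total (OS B) = 113; column total (Critical) = 84; grand total N = 392.
Expected count = (row total × column total) / N = 113 × 84 / 392 = 24.21.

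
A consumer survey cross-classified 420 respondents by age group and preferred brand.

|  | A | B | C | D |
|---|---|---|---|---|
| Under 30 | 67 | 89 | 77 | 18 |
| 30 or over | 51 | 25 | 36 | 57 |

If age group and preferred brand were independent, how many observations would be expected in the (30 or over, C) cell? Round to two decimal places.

Row total (30 or over) = 169; column total (C) = 113; grand total N = 420.
Expected count = (row total × column total) / N = 169 × 113 / 420 = 45.47.

45.47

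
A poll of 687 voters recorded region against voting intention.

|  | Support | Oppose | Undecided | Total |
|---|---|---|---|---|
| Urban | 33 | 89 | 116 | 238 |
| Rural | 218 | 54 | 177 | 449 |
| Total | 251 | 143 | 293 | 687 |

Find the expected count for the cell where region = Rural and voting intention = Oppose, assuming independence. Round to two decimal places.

Row total (Rural) = 449; column total (Oppose) = 143; grand total N = 687.
Expected count = (row total × column total) / N = 449 × 143 / 687 = 93.46.

93.46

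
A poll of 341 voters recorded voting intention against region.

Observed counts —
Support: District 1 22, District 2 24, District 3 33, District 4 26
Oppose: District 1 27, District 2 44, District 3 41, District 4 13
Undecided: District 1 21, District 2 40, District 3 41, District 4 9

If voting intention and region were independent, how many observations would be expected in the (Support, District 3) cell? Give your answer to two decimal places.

Row total (Support) = 105; column total (District 3) = 115; grand total N = 341.
Expected count = (row total × column total) / N = 105 × 115 / 341 = 35.41.

35.41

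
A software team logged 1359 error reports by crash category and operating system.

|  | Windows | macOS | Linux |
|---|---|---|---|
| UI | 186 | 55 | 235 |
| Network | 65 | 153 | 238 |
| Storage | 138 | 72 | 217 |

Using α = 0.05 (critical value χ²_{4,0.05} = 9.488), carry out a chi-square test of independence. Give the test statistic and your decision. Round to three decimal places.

Row totals: 476, 456, 427. Column totals: 389, 280, 690. Grand total N = 1359.
Expected counts (row total × column total / N):
  UI, Windows: 476×389/1359 = 136.2502
  UI, macOS: 476×280/1359 = 98.0721
  UI, Linux: 476×690/1359 = 241.6777
  Network, Windows: 456×389/1359 = 130.5254
  Network, macOS: 456×280/1359 = 93.9514
  Network, Linux: 456×690/1359 = 231.5232
  Storage, Windows: 427×389/1359 = 122.2244
  Storage, macOS: 427×280/1359 = 87.9765
  Storage, Linux: 427×690/1359 = 216.7991
Contributions (O − E)²/E:
  (186 − 136.2502)²/136.2502 = 18.1654
  (55 − 98.0721)²/98.0721 = 18.9168
  (235 − 241.6777)²/241.6777 = 0.1845
  (65 − 130.5254)²/130.5254 = 32.8946
  (153 − 93.9514)²/93.9514 = 37.1121
  (238 − 231.5232)²/231.5232 = 0.1812
  (138 − 122.2244)²/122.2244 = 2.0362
  (72 − 87.9765)²/87.9765 = 2.9013
  (217 − 216.7991)²/216.7991 = 0.0002
χ² = 18.1654 + 18.9168 + 0.1845 + 32.8946 + 37.1121 + 0.1812 + 2.0362 + 2.9013 + 0.0002 = 112.392
df = (3−1)(3−1) = 4. Since 112.392 > 9.488, reject the null hypothesis of independence at α = 0.05.

112.392; reject H₀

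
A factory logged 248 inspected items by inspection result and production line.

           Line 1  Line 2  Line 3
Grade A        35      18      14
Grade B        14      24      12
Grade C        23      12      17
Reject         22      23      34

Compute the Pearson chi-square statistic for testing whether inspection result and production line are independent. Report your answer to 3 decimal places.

20.475

Row totals: 67, 50, 52, 79. Column totals: 94, 77, 77. Grand total N = 248.
Expected counts (row total × column total / N):
  Grade A, Line 1: 67×94/248 = 25.3952
  Grade A, Line 2: 67×77/248 = 20.8024
  Grade A, Line 3: 67×77/248 = 20.8024
  Grade B, Line 1: 50×94/248 = 18.9516
  Grade B, Line 2: 50×77/248 = 15.5242
  Grade B, Line 3: 50×77/248 = 15.5242
  Grade C, Line 1: 52×94/248 = 19.7097
  Grade C, Line 2: 52×77/248 = 16.1452
  Grade C, Line 3: 52×77/248 = 16.1452
  Reject, Line 1: 79×94/248 = 29.9435
  Reject, Line 2: 79×77/248 = 24.5282
  Reject, Line 3: 79×77/248 = 24.5282
Contributions (O − E)²/E:
  (35 − 25.3952)²/25.3952 = 3.6327
  (18 − 20.8024)²/20.8024 = 0.3775
  (14 − 20.8024)²/20.8024 = 2.2244
  (14 − 18.9516)²/18.9516 = 1.2937
  (24 − 15.5242)²/15.5242 = 4.6276
  (12 − 15.5242)²/15.5242 = 0.8000
  (23 − 19.7097)²/19.7097 = 0.5493
  (12 − 16.1452)²/16.1452 = 1.0643
  (17 − 16.1452)²/16.1452 = 0.0453
  (22 − 29.9435)²/29.9435 = 2.1073
  (23 − 24.5282)²/24.5282 = 0.0952
  (34 − 24.5282)²/24.5282 = 3.6576
χ² = 3.6327 + 0.3775 + 2.2244 + 1.2937 + 4.6276 + 0.8000 + 0.5493 + 1.0643 + 0.0453 + 2.1073 + 0.0952 + 3.6576 = 20.475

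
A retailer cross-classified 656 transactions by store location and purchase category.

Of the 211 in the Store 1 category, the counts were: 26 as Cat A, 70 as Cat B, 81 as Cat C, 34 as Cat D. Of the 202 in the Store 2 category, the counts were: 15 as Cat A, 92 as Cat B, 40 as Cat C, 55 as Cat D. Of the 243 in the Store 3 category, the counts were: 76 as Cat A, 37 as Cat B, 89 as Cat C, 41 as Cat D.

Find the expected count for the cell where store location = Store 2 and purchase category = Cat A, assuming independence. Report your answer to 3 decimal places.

36.027

Row total (Store 2) = 202; column total (Cat A) = 117; grand total N = 656.
Expected count = (row total × column total) / N = 202 × 117 / 656 = 36.027.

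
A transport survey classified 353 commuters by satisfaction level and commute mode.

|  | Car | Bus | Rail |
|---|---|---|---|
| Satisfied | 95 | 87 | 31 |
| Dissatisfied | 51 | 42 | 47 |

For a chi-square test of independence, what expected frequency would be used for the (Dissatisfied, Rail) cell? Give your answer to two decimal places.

Row total (Dissatisfied) = 140; column total (Rail) = 78; grand total N = 353.
Expected count = (row total × column total) / N = 140 × 78 / 353 = 30.93.

30.93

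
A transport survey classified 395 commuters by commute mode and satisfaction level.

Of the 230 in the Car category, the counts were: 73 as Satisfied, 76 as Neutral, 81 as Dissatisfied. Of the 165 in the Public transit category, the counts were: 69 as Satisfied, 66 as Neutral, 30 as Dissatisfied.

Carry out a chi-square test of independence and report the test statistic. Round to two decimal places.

Row totals: 230, 165. Column totals: 142, 142, 111. Grand total N = 395.
Expected counts (row total × column total / N):
  Car, Satisfied: 230×142/395 = 82.684
  Car, Neutral: 230×142/395 = 82.684
  Car, Dissatisfied: 230×111/395 = 64.633
  Public transit, Satisfied: 165×142/395 = 59.316
  Public transit, Neutral: 165×142/395 = 59.316
  Public transit, Dissatisfied: 165×111/395 = 46.367
Contributions (O − E)²/E:
  (73 − 82.684)²/82.684 = 1.1342
  (76 − 82.684)²/82.684 = 0.5403
  (81 − 64.633)²/64.633 = 4.1446
  (69 − 59.316)²/59.316 = 1.5810
  (66 − 59.316)²/59.316 = 0.7532
  (30 − 46.367)²/46.367 = 5.7774
χ² = 1.1342 + 0.5403 + 4.1446 + 1.5810 + 0.7532 + 5.7774 = 13.93

13.93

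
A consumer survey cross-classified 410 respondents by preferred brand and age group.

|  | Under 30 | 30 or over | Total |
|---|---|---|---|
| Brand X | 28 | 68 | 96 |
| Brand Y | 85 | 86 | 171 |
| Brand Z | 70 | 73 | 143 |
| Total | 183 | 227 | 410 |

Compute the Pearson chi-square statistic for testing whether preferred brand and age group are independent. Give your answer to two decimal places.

12.15

Grand total N = 410.
Expected counts (row total × column total / N):
  Brand X, Under 30: 96×183/410 = 42.8488
  Brand X, 30 or over: 96×227/410 = 53.1512
  Brand Y, Under 30: 171×183/410 = 76.3244
  Brand Y, 30 or over: 171×227/410 = 94.6756
  Brand Z, Under 30: 143×183/410 = 63.8268
  Brand Z, 30 or over: 143×227/410 = 79.1732
Contributions (O − E)²/E:
  (28 − 42.8488)²/42.8488 = 5.1457
  (68 − 53.1512)²/53.1512 = 4.1483
  (85 − 76.3244)²/76.3244 = 0.9861
  (86 − 94.6756)²/94.6756 = 0.7950
  (70 − 63.8268)²/63.8268 = 0.5971
  (73 − 79.1732)²/79.1732 = 0.4813
χ² = 5.1457 + 4.1483 + 0.9861 + 0.7950 + 0.5971 + 0.4813 = 12.15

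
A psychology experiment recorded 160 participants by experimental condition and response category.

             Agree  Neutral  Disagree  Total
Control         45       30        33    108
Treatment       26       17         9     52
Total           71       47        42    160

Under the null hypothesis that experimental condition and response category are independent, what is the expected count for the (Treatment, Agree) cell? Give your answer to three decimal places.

23.075

Row total (Treatment) = 52; column total (Agree) = 71; grand total N = 160.
Expected count = (row total × column total) / N = 52 × 71 / 160 = 23.075.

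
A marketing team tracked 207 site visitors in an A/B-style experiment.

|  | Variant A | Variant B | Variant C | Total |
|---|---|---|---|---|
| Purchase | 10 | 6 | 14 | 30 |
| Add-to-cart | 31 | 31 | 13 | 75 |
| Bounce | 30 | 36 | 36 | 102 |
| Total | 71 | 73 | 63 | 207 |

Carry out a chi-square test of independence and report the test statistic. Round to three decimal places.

12.184

Grand total N = 207.
Expected counts (row total × column total / N):
  Purchase, Variant A: 30×71/207 = 10.2899
  Purchase, Variant B: 30×73/207 = 10.5797
  Purchase, Variant C: 30×63/207 = 9.1304
  Add-to-cart, Variant A: 75×71/207 = 25.7246
  Add-to-cart, Variant B: 75×73/207 = 26.4493
  Add-to-cart, Variant C: 75×63/207 = 22.8261
  Bounce, Variant A: 102×71/207 = 34.9855
  Bounce, Variant B: 102×73/207 = 35.9710
  Bounce, Variant C: 102×63/207 = 31.0435
Contributions (O − E)²/E:
  (10 − 10.2899)²/10.2899 = 0.0082
  (6 − 10.5797)²/10.5797 = 1.9824
  (14 − 9.1304)²/9.1304 = 2.5971
  (31 − 25.7246)²/25.7246 = 1.0818
  (31 − 26.4493)²/26.4493 = 0.7830
  (13 − 22.8261)²/22.8261 = 4.2299
  (30 − 34.9855)²/34.9855 = 0.7104
  (36 − 35.9710)²/35.9710 = 0.0000
  (36 − 31.0435)²/31.0435 = 0.7914
χ² = 0.0082 + 1.9824 + 2.5971 + 1.0818 + 0.7830 + 4.2299 + 0.7104 + 0.0000 + 0.7914 = 12.184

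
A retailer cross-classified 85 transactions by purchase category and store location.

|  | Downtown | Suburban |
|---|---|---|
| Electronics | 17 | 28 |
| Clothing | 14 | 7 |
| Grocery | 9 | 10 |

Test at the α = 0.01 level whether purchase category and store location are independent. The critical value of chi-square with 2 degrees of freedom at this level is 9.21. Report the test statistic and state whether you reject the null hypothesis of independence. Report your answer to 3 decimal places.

Row totals: 45, 21, 19. Column totals: 40, 45. Grand total N = 85.
Expected counts (row total × column total / N):
  Electronics, Downtown: 45×40/85 = 21.1765
  Electronics, Suburban: 45×45/85 = 23.8235
  Clothing, Downtown: 21×40/85 = 9.8824
  Clothing, Suburban: 21×45/85 = 11.1176
  Grocery, Downtown: 19×40/85 = 8.9412
  Grocery, Suburban: 19×45/85 = 10.0588
Contributions (O − E)²/E:
  (17 − 21.1765)²/21.1765 = 0.8237
  (28 − 23.8235)²/23.8235 = 0.7322
  (14 − 9.8824)²/9.8824 = 1.7156
  (7 − 11.1176)²/11.1176 = 1.5250
  (9 − 8.9412)²/8.9412 = 0.0004
  (10 − 10.0588)²/10.0588 = 0.0003
χ² = 0.8237 + 0.7322 + 1.7156 + 1.5250 + 0.0004 + 0.0003 = 4.797
df = (3−1)(2−1) = 2. Since 4.797 < 9.21, fail to reject the null hypothesis of independence at α = 0.01.

4.797; fail to reject H₀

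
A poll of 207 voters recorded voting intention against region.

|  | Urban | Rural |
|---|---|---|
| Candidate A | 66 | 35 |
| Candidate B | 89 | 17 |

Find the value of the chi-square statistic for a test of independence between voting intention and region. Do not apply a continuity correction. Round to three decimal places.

Row totals: 101, 106. Column totals: 155, 52. Grand total N = 207.
Expected counts (row total × column total / N):
  Candidate A, Urban: 101×155/207 = 75.6280
  Candidate A, Rural: 101×52/207 = 25.3720
  Candidate B, Urban: 106×155/207 = 79.3720
  Candidate B, Rural: 106×52/207 = 26.6280
Contributions (O − E)²/E:
  (66 − 75.6280)²/75.6280 = 1.2257
  (35 − 25.3720)²/25.3720 = 3.6536
  (89 − 79.3720)²/79.3720 = 1.1679
  (17 − 26.6280)²/26.6280 = 3.4812
χ² = 1.2257 + 3.6536 + 1.1679 + 3.4812 = 9.528

9.528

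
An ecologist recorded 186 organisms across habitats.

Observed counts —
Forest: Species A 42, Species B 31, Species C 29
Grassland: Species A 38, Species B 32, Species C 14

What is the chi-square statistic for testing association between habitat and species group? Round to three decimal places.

3.742

Row totals: 102, 84. Column totals: 80, 63, 43. Grand total N = 186.
Expected counts (row total × column total / N):
  Forest, Species A: 102×80/186 = 43.87097
  Forest, Species B: 102×63/186 = 34.54839
  Forest, Species C: 102×43/186 = 23.58065
  Grassland, Species A: 84×80/186 = 36.12903
  Grassland, Species B: 84×63/186 = 28.45161
  Grassland, Species C: 84×43/186 = 19.41935
Contributions (O − E)²/E:
  (42 − 43.87097)²/43.87097 = 0.0798
  (31 − 34.54839)²/34.54839 = 0.3644
  (29 − 23.58065)²/23.58065 = 1.2455
  (38 − 36.12903)²/36.12903 = 0.0969
  (32 − 28.45161)²/28.45161 = 0.4425
  (14 − 19.41935)²/19.41935 = 1.5124
χ² = 0.0798 + 0.3644 + 1.2455 + 0.0969 + 0.4425 + 1.5124 = 3.742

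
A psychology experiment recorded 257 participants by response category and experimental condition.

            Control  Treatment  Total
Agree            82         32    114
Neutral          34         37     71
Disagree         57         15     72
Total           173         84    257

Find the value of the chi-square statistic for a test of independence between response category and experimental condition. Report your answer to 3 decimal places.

17.880

Grand total N = 257.
Expected counts (row total × column total / N):
  Agree, Control: 114×173/257 = 76.7393
  Agree, Treatment: 114×84/257 = 37.2607
  Neutral, Control: 71×173/257 = 47.7938
  Neutral, Treatment: 71×84/257 = 23.2062
  Disagree, Control: 72×173/257 = 48.4669
  Disagree, Treatment: 72×84/257 = 23.5331
Contributions (O − E)²/E:
  (82 − 76.7393)²/76.7393 = 0.3606
  (32 − 37.2607)²/37.2607 = 0.7427
  (34 − 47.7938)²/47.7938 = 3.9810
  (37 − 23.2062)²/23.2062 = 8.1991
  (57 − 48.4669)²/48.4669 = 1.5023
  (15 − 23.5331)²/23.5331 = 3.0941
χ² = 0.3606 + 0.7427 + 3.9810 + 8.1991 + 1.5023 + 3.0941 = 17.880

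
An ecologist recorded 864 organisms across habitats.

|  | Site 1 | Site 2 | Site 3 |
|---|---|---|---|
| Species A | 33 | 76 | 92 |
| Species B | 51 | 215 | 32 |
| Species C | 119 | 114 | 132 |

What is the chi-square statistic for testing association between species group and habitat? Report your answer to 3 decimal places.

Row totals: 201, 298, 365. Column totals: 203, 405, 256. Grand total N = 864.
Expected counts (row total × column total / N):
  Species A, Site 1: 201×203/864 = 47.22569
  Species A, Site 2: 201×405/864 = 94.21875
  Species A, Site 3: 201×256/864 = 59.55556
  Species B, Site 1: 298×203/864 = 70.01620
  Species B, Site 2: 298×405/864 = 139.68750
  Species B, Site 3: 298×256/864 = 88.29630
  Species C, Site 1: 365×203/864 = 85.75810
  Species C, Site 2: 365×405/864 = 171.09375
  Species C, Site 3: 365×256/864 = 108.14815
Contributions (O − E)²/E:
  (33 − 47.22569)²/47.22569 = 4.2852
  (76 − 94.21875)²/94.21875 = 3.5229
  (92 − 59.55556)²/59.55556 = 17.6750
  (51 − 70.01620)²/70.01620 = 5.1647
  (215 − 139.68750)²/139.68750 = 40.6047
  (32 − 88.29630)²/88.29630 = 35.8936
  (119 − 85.75810)²/85.75810 = 12.8854
  (114 − 171.09375)²/171.09375 = 19.0521
  (132 − 108.14815)²/108.14815 = 5.2605
χ² = 4.2852 + 3.5229 + 17.6750 + 5.1647 + 40.6047 + 35.8936 + 12.8854 + 19.0521 + 5.2605 = 144.344

144.344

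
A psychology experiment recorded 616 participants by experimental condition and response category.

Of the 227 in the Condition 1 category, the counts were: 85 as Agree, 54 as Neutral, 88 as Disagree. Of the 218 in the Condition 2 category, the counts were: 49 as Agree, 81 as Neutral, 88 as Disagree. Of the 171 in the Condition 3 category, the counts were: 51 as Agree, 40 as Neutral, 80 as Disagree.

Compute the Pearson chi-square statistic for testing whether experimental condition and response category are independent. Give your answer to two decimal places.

19.01

Row totals: 227, 218, 171. Column totals: 185, 175, 256. Grand total N = 616.
Expected counts (row total × column total / N):
  Condition 1, Agree: 227×185/616 = 68.174
  Condition 1, Neutral: 227×175/616 = 64.489
  Condition 1, Disagree: 227×256/616 = 94.338
  Condition 2, Agree: 218×185/616 = 65.471
  Condition 2, Neutral: 218×175/616 = 61.932
  Condition 2, Disagree: 218×256/616 = 90.597
  Condition 3, Agree: 171×185/616 = 51.356
  Condition 3, Neutral: 171×175/616 = 48.580
  Condition 3, Disagree: 171×256/616 = 71.065
Contributions (O − E)²/E:
  (85 − 68.174)²/68.174 = 4.1528
  (54 − 64.489)²/64.489 = 1.7060
  (88 − 94.338)²/94.338 = 0.4258
  (49 − 65.471)²/65.471 = 4.1437
  (81 − 61.932)²/61.932 = 5.8708
  (88 − 90.597)²/90.597 = 0.0744
  (51 − 51.356)²/51.356 = 0.0025
  (40 − 48.580)²/48.580 = 1.5154
  (80 − 71.065)²/71.065 = 1.1234
χ² = 4.1528 + 1.7060 + 0.4258 + 4.1437 + 5.8708 + 0.0744 + 0.0025 + 1.5154 + 1.1234 = 19.01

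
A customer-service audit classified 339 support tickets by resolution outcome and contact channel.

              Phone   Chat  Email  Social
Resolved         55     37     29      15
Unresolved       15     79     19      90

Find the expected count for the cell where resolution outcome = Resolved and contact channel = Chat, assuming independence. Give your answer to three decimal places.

Row total (Resolved) = 136; column total (Chat) = 116; grand total N = 339.
Expected count = (row total × column total) / N = 136 × 116 / 339 = 46.537.

46.537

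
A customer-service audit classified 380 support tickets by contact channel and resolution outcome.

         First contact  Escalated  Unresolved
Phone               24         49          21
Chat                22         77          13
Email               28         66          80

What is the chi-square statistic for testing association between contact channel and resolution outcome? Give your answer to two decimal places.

Row totals: 94, 112, 174. Column totals: 74, 192, 114. Grand total N = 380.
Expected counts (row total × column total / N):
  Phone, First contact: 94×74/380 = 18.305
  Phone, Escalated: 94×192/380 = 47.495
  Phone, Unresolved: 94×114/380 = 28.200
  Chat, First contact: 112×74/380 = 21.811
  Chat, Escalated: 112×192/380 = 56.589
  Chat, Unresolved: 112×114/380 = 33.600
  Email, First contact: 174×74/380 = 33.884
  Email, Escalated: 174×192/380 = 87.916
  Email, Unresolved: 174×114/380 = 52.200
Contributions (O − E)²/E:
  (24 − 18.305)²/18.305 = 1.7718
  (49 − 47.495)²/47.495 = 0.0477
  (21 − 28.200)²/28.200 = 1.8383
  (22 − 21.811)²/21.811 = 0.0016
  (77 − 56.589)²/56.589 = 7.3620
  (13 − 33.600)²/33.600 = 12.6298
  (28 − 33.884)²/33.884 = 1.0218
  (66 − 87.916)²/87.916 = 5.4633
  (80 − 52.200)²/52.200 = 14.8054
χ² = 1.7718 + 0.0477 + 1.8383 + 0.0016 + 7.3620 + 12.6298 + 1.0218 + 5.4633 + 14.8054 = 44.94

44.94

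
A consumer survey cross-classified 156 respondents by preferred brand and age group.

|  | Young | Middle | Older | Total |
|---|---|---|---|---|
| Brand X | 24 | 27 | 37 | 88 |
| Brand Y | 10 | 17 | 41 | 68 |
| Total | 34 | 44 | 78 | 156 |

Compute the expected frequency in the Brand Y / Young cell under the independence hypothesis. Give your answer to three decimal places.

14.821

Row total (Brand Y) = 68; column total (Young) = 34; grand total N = 156.
Expected count = (row total × column total) / N = 68 × 34 / 156 = 14.821.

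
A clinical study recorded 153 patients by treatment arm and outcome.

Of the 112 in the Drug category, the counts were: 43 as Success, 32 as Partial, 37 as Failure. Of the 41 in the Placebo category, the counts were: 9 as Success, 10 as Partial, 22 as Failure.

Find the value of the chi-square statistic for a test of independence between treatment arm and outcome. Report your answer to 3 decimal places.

5.888

Row totals: 112, 41. Column totals: 52, 42, 59. Grand total N = 153.
Expected counts (row total × column total / N):
  Drug, Success: 112×52/153 = 38.0654
  Drug, Partial: 112×42/153 = 30.7451
  Drug, Failure: 112×59/153 = 43.1895
  Placebo, Success: 41×52/153 = 13.9346
  Placebo, Partial: 41×42/153 = 11.2549
  Placebo, Failure: 41×59/153 = 15.8105
Contributions (O − E)²/E:
  (43 − 38.0654)²/38.0654 = 0.6397
  (32 − 30.7451)²/30.7451 = 0.0512
  (37 − 43.1895)²/43.1895 = 0.8870
  (9 − 13.9346)²/13.9346 = 1.7475
  (10 − 11.2549)²/11.2549 = 0.1399
  (22 − 15.8105)²/15.8105 = 2.4231
χ² = 0.6397 + 0.0512 + 0.8870 + 1.7475 + 0.1399 + 2.4231 = 5.888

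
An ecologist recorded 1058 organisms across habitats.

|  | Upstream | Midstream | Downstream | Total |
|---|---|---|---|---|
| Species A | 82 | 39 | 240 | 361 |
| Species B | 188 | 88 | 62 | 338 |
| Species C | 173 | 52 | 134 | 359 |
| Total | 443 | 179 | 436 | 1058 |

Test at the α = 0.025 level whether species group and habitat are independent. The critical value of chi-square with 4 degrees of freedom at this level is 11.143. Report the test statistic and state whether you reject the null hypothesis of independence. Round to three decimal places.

176.315; reject H₀

Grand total N = 1058.
Expected counts (row total × column total / N):
  Species A, Upstream: 361×443/1058 = 151.1560
  Species A, Midstream: 361×179/1058 = 61.0766
  Species A, Downstream: 361×436/1058 = 148.7675
  Species B, Upstream: 338×443/1058 = 141.5255
  Species B, Midstream: 338×179/1058 = 57.1853
  Species B, Downstream: 338×436/1058 = 139.2892
  Species C, Upstream: 359×443/1058 = 150.3185
  Species C, Midstream: 359×179/1058 = 60.7382
  Species C, Downstream: 359×436/1058 = 147.9433
Contributions (O − E)²/E:
  (82 − 151.1560)²/151.1560 = 31.6398
  (39 − 61.0766)²/61.0766 = 7.9798
  (240 − 148.7675)²/148.7675 = 55.9488
  (188 − 141.5255)²/141.5255 = 15.2614
  (88 − 57.1853)²/57.1853 = 16.6047
  (62 − 139.2892)²/139.2892 = 42.8865
  (173 − 150.3185)²/150.3185 = 3.4224
  (52 − 60.7382)²/60.7382 = 1.2571
  (134 − 147.9433)²/147.9433 = 1.3141
χ² = 31.6398 + 7.9798 + 55.9488 + 15.2614 + 16.6047 + 42.8865 + 3.4224 + 1.2571 + 1.3141 = 176.315
df = (3−1)(3−1) = 4. Since 176.315 > 11.143, reject the null hypothesis of independence at α = 0.025.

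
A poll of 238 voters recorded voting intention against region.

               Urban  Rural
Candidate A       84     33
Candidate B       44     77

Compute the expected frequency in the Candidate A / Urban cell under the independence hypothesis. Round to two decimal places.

Row total (Candidate A) = 117; column total (Urban) = 128; grand total N = 238.
Expected count = (row total × column total) / N = 117 × 128 / 238 = 62.92.

62.92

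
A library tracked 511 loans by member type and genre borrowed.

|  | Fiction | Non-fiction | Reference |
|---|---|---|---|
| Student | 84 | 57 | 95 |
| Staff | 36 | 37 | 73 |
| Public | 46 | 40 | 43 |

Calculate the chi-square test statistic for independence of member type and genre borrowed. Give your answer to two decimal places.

10.13

Row totals: 236, 146, 129. Column totals: 166, 134, 211. Grand total N = 511.
Expected counts (row total × column total / N):
  Student, Fiction: 236×166/511 = 76.665
  Student, Non-fiction: 236×134/511 = 61.886
  Student, Reference: 236×211/511 = 97.448
  Staff, Fiction: 146×166/511 = 47.429
  Staff, Non-fiction: 146×134/511 = 38.286
  Staff, Reference: 146×211/511 = 60.286
  Public, Fiction: 129×166/511 = 41.906
  Public, Non-fiction: 129×134/511 = 33.828
  Public, Reference: 129×211/511 = 53.266
Contributions (O − E)²/E:
  (84 − 76.665)²/76.665 = 0.7018
  (57 − 61.886)²/61.886 = 0.3858
  (95 − 97.448)²/97.448 = 0.0615
  (36 − 47.429)²/47.429 = 2.7541
  (37 − 38.286)²/38.286 = 0.0432
  (73 − 60.286)²/60.286 = 2.6813
  (46 − 41.906)²/41.906 = 0.4000
  (40 − 33.828)²/33.828 = 1.1261
  (43 − 53.266)²/53.266 = 1.9786
χ² = 0.7018 + 0.3858 + 0.0615 + 2.7541 + 0.0432 + 2.6813 + 0.4000 + 1.1261 + 1.9786 = 10.13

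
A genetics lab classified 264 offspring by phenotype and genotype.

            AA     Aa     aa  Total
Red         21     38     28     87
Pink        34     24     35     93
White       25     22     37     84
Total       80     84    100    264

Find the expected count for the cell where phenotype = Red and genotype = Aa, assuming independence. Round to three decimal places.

Row total (Red) = 87; column total (Aa) = 84; grand total N = 264.
Expected count = (row total × column total) / N = 87 × 84 / 264 = 27.682.

27.682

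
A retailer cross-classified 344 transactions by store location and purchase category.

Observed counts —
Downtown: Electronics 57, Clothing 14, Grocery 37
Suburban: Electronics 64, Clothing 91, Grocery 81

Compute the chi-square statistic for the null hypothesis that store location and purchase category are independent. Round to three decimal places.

Row totals: 108, 236. Column totals: 121, 105, 118. Grand total N = 344.
Expected counts (row total × column total / N):
  Downtown, Electronics: 108×121/344 = 37.9884
  Downtown, Clothing: 108×105/344 = 32.9651
  Downtown, Grocery: 108×118/344 = 37.0465
  Suburban, Electronics: 236×121/344 = 83.0116
  Suburban, Clothing: 236×105/344 = 72.0349
  Suburban, Grocery: 236×118/344 = 80.9535
Contributions (O − E)²/E:
  (57 − 37.9884)²/37.9884 = 9.5145
  (14 − 32.9651)²/32.9651 = 10.9108
  (37 − 37.0465)²/37.0465 = 0.0001
  (64 − 83.0116)²/83.0116 = 4.3541
  (91 − 72.0349)²/72.0349 = 4.9931
  (81 − 80.9535)²/80.9535 = 0.0000
χ² = 9.5145 + 10.9108 + 0.0001 + 4.3541 + 4.9931 + 0.0000 = 29.773

29.773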